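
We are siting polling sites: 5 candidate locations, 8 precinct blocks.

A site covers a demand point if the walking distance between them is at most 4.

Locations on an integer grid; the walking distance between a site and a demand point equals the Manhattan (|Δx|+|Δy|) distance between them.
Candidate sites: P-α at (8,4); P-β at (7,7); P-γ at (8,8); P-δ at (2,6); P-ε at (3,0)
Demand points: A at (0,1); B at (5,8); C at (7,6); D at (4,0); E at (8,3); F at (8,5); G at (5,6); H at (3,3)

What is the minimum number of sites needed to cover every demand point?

Coverage sets (demand points within 4 of each site):
  P-α: {C, E, F}
  P-β: {B, C, F, G}
  P-γ: {B, C, F}
  P-δ: {G, H}
  P-ε: {A, D, H}
No 2 sites suffice: every size-2 union leaves at least one demand point uncovered.
But {P-α, P-β, P-ε} covers everything, so the minimum is 3.

3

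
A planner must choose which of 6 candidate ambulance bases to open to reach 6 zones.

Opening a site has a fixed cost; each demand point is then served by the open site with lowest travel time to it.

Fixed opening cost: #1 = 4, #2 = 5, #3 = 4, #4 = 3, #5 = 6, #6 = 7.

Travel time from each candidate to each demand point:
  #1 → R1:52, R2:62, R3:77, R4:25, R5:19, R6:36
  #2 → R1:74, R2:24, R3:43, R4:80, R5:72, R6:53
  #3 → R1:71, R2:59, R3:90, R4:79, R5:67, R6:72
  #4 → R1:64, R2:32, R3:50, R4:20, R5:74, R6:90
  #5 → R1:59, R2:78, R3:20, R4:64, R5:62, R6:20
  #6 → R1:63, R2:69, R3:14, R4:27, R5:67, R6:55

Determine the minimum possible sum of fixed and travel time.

173

Open {#1, #2, #4, #5}: assign each demand point to its cheapest open site.
  R1→#1 52, R2→#2 24, R3→#5 20, R4→#4 20, R5→#1 19, R6→#5 20
  travel time 155, fixed 18 → total 173.
Compare {#1, #2, #4, #5, #6}: travel time 149 + fixed 25 = 174.
Compare {#1, #2, #5}: travel time 160 + fixed 15 = 175.
Compare {#1, #4, #5}: travel time 163 + fixed 13 = 176.
All other subsets cost ≥ 174. Minimum total cost: 173.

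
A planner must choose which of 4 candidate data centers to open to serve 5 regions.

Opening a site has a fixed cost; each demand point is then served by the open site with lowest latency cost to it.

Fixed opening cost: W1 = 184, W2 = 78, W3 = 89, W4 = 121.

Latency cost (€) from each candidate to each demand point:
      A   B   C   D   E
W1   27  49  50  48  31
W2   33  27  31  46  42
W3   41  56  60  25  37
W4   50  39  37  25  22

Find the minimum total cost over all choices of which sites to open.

Open {W2}: assign each demand point to its cheapest open site.
  A→W2 33, B→W2 27, C→W2 31, D→W2 46, E→W2 42
  latency cost 179, fixed 78 → total 257.
Compare {W4}: latency cost 173 + fixed 121 = 294.
Compare {W3}: latency cost 219 + fixed 89 = 308.
Compare {W2, W3}: latency cost 153 + fixed 167 = 320.
All other subsets cost ≥ 294. Minimum total cost: 257.

257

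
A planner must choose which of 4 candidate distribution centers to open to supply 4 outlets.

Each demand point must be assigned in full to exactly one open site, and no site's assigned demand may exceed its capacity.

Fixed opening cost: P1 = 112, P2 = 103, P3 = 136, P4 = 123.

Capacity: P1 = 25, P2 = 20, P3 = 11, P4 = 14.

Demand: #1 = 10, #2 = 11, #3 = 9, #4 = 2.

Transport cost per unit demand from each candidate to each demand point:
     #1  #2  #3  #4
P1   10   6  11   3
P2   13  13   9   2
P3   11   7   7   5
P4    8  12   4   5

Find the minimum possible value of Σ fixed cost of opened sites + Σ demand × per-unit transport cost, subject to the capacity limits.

Open {P1, P4}; cheapest assignment that respects the capacities:
  P1 (cap 25, load 23): #1, #2, #4 — cost 10×10 + 11×6 + 2×3 = 172
  P4 (cap 14, load 9): #3 — cost 9×4 = 36
  Shipping 208, fixed 235 → total 443.
  Any other capacity-feasible assignment to {P1, P4} ships for at least 208.
Compare {P1, P2}: its best feasible assignment gives total 466.
Compare {P1, P3}: its best feasible assignment gives total 483.
Every other set of open sites that can feasibly serve all demand totals ≥ 466 even under its best assignment. Minimum: 443.

443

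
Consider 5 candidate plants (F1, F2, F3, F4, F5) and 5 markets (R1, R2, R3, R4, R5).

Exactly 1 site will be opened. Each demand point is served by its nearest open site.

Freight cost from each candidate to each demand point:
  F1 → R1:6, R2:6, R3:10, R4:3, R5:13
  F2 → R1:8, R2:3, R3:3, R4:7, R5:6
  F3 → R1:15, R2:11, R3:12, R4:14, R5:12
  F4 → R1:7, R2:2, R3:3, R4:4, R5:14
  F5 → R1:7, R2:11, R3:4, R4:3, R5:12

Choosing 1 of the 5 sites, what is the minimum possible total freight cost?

27

Open {F2}.
  R1→F2 8, R2→F2 3, R3→F2 3, R4→F2 7, R5→F2 6  ⇒ total 27.
Compare {F4}: total 30.
Compare {F5}: total 37.
No size-1 selection does better; minimum is 27.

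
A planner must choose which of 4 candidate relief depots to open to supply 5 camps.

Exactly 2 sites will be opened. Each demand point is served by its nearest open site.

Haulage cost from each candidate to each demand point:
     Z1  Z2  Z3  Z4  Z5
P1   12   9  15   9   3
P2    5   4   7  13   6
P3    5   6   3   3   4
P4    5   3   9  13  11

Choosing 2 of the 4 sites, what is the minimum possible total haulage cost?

18

Open {P3, P4}.
  Z1→P3 5, Z2→P4 3, Z3→P3 3, Z4→P3 3, Z5→P3 4  ⇒ total 18.
Compare {P2, P3}: total 19.
Compare {P1, P3}: total 20.
No size-2 selection does better; minimum is 18.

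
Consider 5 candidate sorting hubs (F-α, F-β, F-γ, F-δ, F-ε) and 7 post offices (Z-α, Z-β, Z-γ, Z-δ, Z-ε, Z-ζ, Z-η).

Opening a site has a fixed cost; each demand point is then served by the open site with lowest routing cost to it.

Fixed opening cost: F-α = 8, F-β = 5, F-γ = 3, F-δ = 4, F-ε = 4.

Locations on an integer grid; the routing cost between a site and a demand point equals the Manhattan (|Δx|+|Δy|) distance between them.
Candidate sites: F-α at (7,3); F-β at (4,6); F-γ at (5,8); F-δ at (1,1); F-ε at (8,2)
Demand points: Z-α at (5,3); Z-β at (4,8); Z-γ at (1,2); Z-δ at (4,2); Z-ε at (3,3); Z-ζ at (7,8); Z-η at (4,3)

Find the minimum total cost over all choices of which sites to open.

Open {F-γ, F-δ}: assign each demand point to its cheapest open site.
  Z-α→F-γ 5, Z-β→F-γ 1, Z-γ→F-δ 1, Z-δ→F-δ 4, Z-ε→F-δ 4, Z-ζ→F-γ 2, Z-η→F-δ 5
  routing cost 22, fixed 7 → total 29.
Compare {F-β, F-γ, F-δ}: routing cost 19 + fixed 12 = 31.
Compare {F-β, F-δ}: routing cost 23 + fixed 9 = 32.
Compare {F-α, F-γ, F-δ}: routing cost 17 + fixed 15 = 32.
All other subsets cost ≥ 31. Minimum total cost: 29.

29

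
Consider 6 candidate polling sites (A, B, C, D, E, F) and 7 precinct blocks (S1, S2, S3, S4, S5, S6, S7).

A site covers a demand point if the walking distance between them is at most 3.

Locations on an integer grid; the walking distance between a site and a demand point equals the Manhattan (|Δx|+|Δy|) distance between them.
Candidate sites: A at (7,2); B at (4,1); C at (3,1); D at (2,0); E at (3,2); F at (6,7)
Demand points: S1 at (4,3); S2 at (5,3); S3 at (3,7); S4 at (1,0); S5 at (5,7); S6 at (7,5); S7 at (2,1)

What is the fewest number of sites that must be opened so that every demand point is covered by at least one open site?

Coverage sets (demand points within 3 of each site):
  A: {S2, S6}
  B: {S1, S2, S7}
  C: {S1, S4, S7}
  D: {S4, S7}
  E: {S1, S2, S7}
  F: {S3, S5, S6}
No 2 sites suffice: every size-2 union leaves at least one demand point uncovered.
But {A, C, F} covers everything, so the minimum is 3.

3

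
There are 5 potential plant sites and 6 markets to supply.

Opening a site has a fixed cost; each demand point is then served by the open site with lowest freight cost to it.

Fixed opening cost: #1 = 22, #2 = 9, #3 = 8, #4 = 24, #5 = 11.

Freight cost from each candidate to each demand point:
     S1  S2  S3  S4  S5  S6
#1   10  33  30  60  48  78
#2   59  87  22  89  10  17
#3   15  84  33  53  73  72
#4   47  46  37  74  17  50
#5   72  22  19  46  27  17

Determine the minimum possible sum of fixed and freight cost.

157

Open {#2, #3, #5}: assign each demand point to its cheapest open site.
  S1→#3 15, S2→#5 22, S3→#5 19, S4→#5 46, S5→#2 10, S6→#2 17
  freight cost 129, fixed 28 → total 157.
Compare {#3, #5}: freight cost 146 + fixed 19 = 165.
Compare {#1, #2, #5}: freight cost 124 + fixed 42 = 166.
Compare {#1, #5}: freight cost 141 + fixed 33 = 174.
All other subsets cost ≥ 165. Minimum total cost: 157.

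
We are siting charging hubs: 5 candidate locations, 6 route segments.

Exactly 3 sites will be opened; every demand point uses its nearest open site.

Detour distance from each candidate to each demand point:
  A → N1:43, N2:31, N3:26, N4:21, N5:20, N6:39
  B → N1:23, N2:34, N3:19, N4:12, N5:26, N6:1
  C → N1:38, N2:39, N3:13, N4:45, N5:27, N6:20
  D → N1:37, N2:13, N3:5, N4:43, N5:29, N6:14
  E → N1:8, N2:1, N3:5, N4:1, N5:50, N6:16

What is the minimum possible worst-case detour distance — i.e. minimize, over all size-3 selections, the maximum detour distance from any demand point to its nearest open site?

20

Open {A, B, E}.
  Farthest demand point is N5 at detour distance 20 (to A); all others are ≤ 20.
With {A, C, E} the worst case is 20.
With {A, D, E} the worst case is 20.
No size-3 selection achieves below 20.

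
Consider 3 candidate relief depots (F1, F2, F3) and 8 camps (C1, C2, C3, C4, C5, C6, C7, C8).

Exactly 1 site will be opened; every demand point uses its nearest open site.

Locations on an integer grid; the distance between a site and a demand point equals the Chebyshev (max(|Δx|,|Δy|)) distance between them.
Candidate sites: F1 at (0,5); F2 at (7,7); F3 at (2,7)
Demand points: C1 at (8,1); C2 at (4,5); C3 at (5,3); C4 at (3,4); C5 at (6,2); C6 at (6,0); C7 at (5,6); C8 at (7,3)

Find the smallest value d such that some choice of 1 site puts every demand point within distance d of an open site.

7

Open {F2}.
  Farthest demand point is C6 at distance 7 (to F2); all others are ≤ 7.
With {F3} the worst case is 7.
With {F1} the worst case is 8.
No size-1 selection achieves below 7.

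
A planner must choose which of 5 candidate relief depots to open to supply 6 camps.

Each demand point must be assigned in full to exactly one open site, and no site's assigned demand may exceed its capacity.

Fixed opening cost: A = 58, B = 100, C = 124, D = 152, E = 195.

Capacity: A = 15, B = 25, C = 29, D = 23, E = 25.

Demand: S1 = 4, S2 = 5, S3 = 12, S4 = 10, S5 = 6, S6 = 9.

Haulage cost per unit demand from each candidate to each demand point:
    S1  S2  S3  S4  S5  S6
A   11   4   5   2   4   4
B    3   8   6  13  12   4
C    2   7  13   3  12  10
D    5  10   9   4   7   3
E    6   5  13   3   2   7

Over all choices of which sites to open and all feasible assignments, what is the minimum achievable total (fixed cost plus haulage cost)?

Open {A, B, C}; cheapest assignment that respects the capacities:
  A (cap 15, load 11): S2, S5 — cost 5×4 + 6×4 = 44
  B (cap 25, load 21): S3, S6 — cost 12×6 + 9×4 = 108
  C (cap 29, load 14): S1, S4 — cost 4×2 + 10×3 = 38
  Shipping 190, fixed 282 → total 472.
  Any other capacity-feasible assignment to {A, B, C} ships for at least 190.
Compare {B, C}: its best feasible assignment gives total 477.
Compare {B, E}: its best feasible assignment gives total 482.
Every other set of open sites that can feasibly serve all demand totals ≥ 477 even under its best assignment. Minimum: 472.

472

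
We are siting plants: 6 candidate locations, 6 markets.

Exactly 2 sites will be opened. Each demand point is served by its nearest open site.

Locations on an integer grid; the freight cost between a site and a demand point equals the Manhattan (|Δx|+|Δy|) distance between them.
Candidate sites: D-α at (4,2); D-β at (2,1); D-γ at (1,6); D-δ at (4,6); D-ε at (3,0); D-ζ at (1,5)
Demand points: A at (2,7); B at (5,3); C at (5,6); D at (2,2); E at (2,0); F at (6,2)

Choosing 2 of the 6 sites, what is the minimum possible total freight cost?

Open {D-α, D-δ}.
  A→D-δ 3, B→D-α 2, C→D-δ 1, D→D-α 2, E→D-α 4, F→D-α 2  ⇒ total 14.
Compare {D-β, D-δ}: total 15.
Compare {D-α, D-γ}: total 16.
No size-2 selection does better; minimum is 14.

14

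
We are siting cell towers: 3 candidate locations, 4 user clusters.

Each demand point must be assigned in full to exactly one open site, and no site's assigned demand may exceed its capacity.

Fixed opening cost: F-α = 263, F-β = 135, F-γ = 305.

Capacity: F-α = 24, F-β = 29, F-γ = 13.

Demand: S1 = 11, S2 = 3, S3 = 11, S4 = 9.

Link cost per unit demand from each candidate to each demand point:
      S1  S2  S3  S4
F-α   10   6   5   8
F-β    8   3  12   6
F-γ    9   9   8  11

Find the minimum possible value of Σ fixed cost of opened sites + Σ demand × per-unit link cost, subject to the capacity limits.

604

Open {F-α, F-β}; cheapest assignment that respects the capacities:
  F-α (cap 24, load 11): S3 — cost 11×5 = 55
  F-β (cap 29, load 23): S1, S2, S4 — cost 11×8 + 3×3 + 9×6 = 151
  Shipping 206, fixed 398 → total 604.
  Any other capacity-feasible assignment to {F-α, F-β} ships for at least 206.
Compare {F-β, F-γ}: its best feasible assignment gives total 679.
Compare {F-α, F-γ}: its best feasible assignment gives total 812.
Every other set of open sites that can feasibly serve all demand totals ≥ 679 even under its best assignment. Minimum: 604.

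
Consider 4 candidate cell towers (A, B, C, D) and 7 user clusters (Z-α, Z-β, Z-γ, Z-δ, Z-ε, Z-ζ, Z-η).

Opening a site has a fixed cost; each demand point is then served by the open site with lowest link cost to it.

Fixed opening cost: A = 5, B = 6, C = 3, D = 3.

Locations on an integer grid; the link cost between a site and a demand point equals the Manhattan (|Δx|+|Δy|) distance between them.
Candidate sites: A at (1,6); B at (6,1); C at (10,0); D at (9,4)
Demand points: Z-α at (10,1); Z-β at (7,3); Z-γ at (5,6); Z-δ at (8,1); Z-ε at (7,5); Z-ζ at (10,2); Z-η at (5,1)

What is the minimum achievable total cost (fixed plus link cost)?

29

Open {B, C}: assign each demand point to its cheapest open site.
  Z-α→C 1, Z-β→B 3, Z-γ→B 6, Z-δ→B 2, Z-ε→B 5, Z-ζ→C 2, Z-η→B 1
  link cost 20, fixed 9 → total 29.
Compare {C, D}: link cost 24 + fixed 6 = 30.
Compare {B, C, D}: link cost 18 + fixed 12 = 30.
Compare {B, D}: link cost 22 + fixed 9 = 31.
All other subsets cost ≥ 30. Minimum total cost: 29.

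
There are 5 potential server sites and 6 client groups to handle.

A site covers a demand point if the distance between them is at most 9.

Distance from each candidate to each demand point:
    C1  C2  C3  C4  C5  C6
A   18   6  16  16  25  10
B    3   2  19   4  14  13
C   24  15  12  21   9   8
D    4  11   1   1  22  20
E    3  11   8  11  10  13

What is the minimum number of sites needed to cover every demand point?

3

Coverage sets (demand points within 9 of each site):
  A: {C2}
  B: {C1, C2, C4}
  C: {C5, C6}
  D: {C1, C3, C4}
  E: {C1, C3}
No 2 sites suffice: every size-2 union leaves at least one demand point uncovered.
But {A, C, D} covers everything, so the minimum is 3.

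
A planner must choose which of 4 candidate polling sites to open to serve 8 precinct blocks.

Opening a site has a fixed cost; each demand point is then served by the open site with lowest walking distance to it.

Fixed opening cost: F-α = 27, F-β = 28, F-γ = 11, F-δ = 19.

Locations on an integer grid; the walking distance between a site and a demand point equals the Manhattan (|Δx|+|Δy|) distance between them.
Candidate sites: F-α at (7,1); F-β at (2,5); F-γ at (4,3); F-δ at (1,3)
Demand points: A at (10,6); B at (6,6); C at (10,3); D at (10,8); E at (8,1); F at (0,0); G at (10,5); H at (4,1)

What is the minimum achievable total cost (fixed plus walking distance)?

65

Open {F-γ}: assign each demand point to its cheapest open site.
  A→F-γ 9, B→F-γ 5, C→F-γ 6, D→F-γ 11, E→F-γ 6, F→F-γ 7, G→F-γ 8, H→F-γ 2
  walking distance 54, fixed 11 → total 65.
Compare {F-α}: walking distance 48 + fixed 27 = 75.
Compare {F-γ, F-δ}: walking distance 51 + fixed 30 = 81.
Compare {F-α, F-γ}: walking distance 45 + fixed 38 = 83.
All other subsets cost ≥ 75. Minimum total cost: 65.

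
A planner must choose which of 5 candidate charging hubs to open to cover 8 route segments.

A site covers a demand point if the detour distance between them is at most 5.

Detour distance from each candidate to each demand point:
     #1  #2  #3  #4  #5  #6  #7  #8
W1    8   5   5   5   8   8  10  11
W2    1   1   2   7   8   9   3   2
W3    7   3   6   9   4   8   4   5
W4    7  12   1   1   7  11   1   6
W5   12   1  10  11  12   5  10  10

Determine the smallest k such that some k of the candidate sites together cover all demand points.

4

Coverage sets (demand points within 5 of each site):
  W1: {#2, #3, #4}
  W2: {#1, #2, #3, #7, #8}
  W3: {#2, #5, #7, #8}
  W4: {#3, #4, #7}
  W5: {#2, #6}
No 3 sites suffice: every size-3 union leaves at least one demand point uncovered.
But {W1, W2, W3, W5} covers everything, so the minimum is 4.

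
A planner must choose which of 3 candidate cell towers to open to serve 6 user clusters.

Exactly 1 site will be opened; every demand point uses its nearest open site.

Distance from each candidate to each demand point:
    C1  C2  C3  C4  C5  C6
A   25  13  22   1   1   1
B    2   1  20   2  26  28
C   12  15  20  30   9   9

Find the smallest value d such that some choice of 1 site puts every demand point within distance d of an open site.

Open {A}.
  Farthest demand point is C1 at distance 25 (to A); all others are ≤ 25.
With {B} the worst case is 28.
With {C} the worst case is 30.
No size-1 selection achieves below 25.

25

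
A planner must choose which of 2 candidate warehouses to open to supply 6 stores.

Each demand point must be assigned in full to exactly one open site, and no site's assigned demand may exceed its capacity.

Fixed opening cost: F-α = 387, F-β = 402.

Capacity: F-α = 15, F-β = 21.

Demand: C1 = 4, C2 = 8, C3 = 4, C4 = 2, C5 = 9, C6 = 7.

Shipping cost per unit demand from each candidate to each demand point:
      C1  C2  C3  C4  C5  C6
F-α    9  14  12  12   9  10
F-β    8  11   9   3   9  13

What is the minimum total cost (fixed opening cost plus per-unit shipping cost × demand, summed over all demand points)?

1118

Open {F-α, F-β}; cheapest assignment that respects the capacities:
  F-α (cap 15, load 15): C1, C3, C6 — cost 4×9 + 4×12 + 7×10 = 154
  F-β (cap 21, load 19): C2, C4, C5 — cost 8×11 + 2×3 + 9×9 = 175
  Shipping 329, fixed 789 → total 1118.
  Any other capacity-feasible assignment to {F-α, F-β} ships for at least 329.
Total demand is 34 and no other set of sites has combined capacity ≥ 34, so {F-α, F-β} is the only feasible choice of open sites. Minimum: 1118.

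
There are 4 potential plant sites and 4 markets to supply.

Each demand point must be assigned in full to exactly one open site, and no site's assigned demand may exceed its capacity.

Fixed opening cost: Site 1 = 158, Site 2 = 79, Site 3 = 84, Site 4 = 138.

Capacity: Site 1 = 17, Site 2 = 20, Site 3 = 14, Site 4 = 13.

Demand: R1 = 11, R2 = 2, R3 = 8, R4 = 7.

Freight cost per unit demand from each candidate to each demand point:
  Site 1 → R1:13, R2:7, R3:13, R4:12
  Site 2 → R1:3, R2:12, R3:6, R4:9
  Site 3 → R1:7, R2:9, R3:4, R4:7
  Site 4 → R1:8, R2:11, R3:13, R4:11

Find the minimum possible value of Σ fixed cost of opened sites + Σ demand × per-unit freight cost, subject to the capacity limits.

Open {Site 2, Site 3}; cheapest assignment that respects the capacities:
  Site 2 (cap 20, load 18): R1, R4 — cost 11×3 + 7×9 = 96
  Site 3 (cap 14, load 10): R2, R3 — cost 2×9 + 8×4 = 50
  Shipping 146, fixed 163 → total 309.
  Any other capacity-feasible assignment to {Site 2, Site 3} ships for at least 146.
Compare {Site 2, Site 4}: its best feasible assignment gives total 397.
Compare {Site 1, Site 2}: its best feasible assignment gives total 416.
Every other set of open sites that can feasibly serve all demand totals ≥ 397 even under its best assignment. Minimum: 309.

309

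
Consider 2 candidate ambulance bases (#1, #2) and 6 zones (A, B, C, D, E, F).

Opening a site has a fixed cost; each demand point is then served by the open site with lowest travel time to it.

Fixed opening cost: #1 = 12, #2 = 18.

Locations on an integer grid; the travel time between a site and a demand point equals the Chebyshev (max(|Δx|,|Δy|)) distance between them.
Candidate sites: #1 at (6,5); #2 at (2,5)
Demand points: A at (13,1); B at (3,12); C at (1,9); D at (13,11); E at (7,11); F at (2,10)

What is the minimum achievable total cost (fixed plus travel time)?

Open {#1}: assign each demand point to its cheapest open site.
  A→#1 7, B→#1 7, C→#1 5, D→#1 7, E→#1 6, F→#1 5
  travel time 37, fixed 12 → total 49.
Compare {#2}: travel time 44 + fixed 18 = 62.
Compare {#1, #2}: travel time 36 + fixed 30 = 66.

49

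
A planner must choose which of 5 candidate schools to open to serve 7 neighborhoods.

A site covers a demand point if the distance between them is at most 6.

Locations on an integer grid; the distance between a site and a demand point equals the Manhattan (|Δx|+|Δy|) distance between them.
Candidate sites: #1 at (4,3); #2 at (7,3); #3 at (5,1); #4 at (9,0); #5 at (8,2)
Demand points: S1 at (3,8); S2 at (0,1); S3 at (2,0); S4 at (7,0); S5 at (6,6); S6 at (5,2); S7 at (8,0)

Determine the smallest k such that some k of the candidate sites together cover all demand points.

Coverage sets (demand points within 6 of each site):
  #1: {S1, S2, S3, S4, S5, S6}
  #2: {S4, S5, S6, S7}
  #3: {S2, S3, S4, S5, S6, S7}
  #4: {S4, S6, S7}
  #5: {S4, S5, S6, S7}
No single site covers all 7 demand points.
But {#1, #2} covers everything, so the minimum is 2.

2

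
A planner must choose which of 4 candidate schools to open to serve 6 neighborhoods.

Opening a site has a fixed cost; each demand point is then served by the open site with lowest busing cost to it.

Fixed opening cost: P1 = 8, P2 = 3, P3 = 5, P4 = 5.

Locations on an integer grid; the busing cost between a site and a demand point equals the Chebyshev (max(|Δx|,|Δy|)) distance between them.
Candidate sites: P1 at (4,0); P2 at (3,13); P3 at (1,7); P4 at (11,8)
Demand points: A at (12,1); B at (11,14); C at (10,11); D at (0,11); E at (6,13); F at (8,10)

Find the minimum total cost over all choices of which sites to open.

Open {P2, P4}: assign each demand point to its cheapest open site.
  A→P4 7, B→P4 6, C→P4 3, D→P2 3, E→P2 3, F→P4 3
  busing cost 25, fixed 8 → total 33.
Compare {P3, P4}: busing cost 28 + fixed 10 = 38.
Compare {P2, P3, P4}: busing cost 25 + fixed 13 = 38.
Compare {P4}: busing cost 35 + fixed 5 = 40.
All other subsets cost ≥ 38. Minimum total cost: 33.

33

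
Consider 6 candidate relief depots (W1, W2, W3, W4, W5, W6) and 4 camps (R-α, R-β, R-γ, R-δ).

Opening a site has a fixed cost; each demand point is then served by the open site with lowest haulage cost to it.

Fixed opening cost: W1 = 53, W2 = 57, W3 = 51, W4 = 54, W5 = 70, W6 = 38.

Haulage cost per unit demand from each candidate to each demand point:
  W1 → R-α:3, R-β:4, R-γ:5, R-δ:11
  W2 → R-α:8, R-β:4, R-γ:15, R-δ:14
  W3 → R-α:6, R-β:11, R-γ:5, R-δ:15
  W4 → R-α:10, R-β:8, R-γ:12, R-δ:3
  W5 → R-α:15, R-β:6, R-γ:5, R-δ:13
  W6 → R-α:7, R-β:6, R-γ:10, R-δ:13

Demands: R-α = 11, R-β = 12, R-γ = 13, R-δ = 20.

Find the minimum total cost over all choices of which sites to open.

313

Open {W1, W4}: assign each demand point to its cheapest open site.
  R-α→W1 11×3=33, R-β→W1 12×4=48, R-γ→W1 13×5=65, R-δ→W4 20×3=60
  haulage cost 206, fixed 107 → total 313.
Compare {W1, W4, W6}: haulage cost 206 + fixed 145 = 351.
Compare {W1, W3, W4}: haulage cost 206 + fixed 158 = 364.
Compare {W1, W2, W4}: haulage cost 206 + fixed 164 = 370.
All other subsets cost ≥ 351. Minimum total cost: 313.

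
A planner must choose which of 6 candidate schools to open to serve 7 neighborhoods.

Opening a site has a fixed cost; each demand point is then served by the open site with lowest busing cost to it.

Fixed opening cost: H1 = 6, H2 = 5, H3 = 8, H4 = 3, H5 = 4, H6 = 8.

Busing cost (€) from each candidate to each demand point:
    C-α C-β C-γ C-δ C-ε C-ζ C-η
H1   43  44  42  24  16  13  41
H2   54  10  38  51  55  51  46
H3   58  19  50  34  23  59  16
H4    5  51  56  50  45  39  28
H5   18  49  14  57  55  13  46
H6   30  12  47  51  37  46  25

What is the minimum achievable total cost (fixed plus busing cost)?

Open {H1, H2, H3, H4, H5}: assign each demand point to its cheapest open site.
  C-α→H4 5, C-β→H2 10, C-γ→H5 14, C-δ→H1 24, C-ε→H1 16, C-ζ→H1 13, C-η→H3 16
  busing cost 98, fixed 26 → total 124.
Compare {H1, H2, H4, H5}: busing cost 110 + fixed 18 = 128.
Compare {H1, H3, H4, H5}: busing cost 107 + fixed 21 = 128.
Compare {H1, H3, H4, H5, H6}: busing cost 100 + fixed 29 = 129.
All other subsets cost ≥ 128. Minimum total cost: 124.

124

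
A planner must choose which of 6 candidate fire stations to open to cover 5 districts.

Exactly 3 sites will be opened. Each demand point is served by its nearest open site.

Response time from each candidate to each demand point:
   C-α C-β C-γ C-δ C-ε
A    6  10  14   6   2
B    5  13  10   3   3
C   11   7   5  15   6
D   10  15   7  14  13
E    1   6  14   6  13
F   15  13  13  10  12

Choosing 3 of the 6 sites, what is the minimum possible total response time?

Open {B, C, E}.
  C-α→E 1, C-β→E 6, C-γ→C 5, C-δ→B 3, C-ε→B 3  ⇒ total 18.
Compare {A, C, E}: total 20.
Compare {B, D, E}: total 20.
No size-3 selection does better; minimum is 18.

18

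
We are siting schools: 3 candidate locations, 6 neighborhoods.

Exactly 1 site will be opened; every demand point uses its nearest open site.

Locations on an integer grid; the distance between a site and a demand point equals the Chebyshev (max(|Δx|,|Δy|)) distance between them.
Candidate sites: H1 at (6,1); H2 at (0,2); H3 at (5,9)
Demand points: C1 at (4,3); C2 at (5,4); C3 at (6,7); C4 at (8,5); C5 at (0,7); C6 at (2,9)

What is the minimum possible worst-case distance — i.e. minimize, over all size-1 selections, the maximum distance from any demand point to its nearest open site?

6

Open {H3}.
  Farthest demand point is C1 at distance 6 (to H3); all others are ≤ 6.
With {H1} the worst case is 8.
With {H2} the worst case is 8.
No size-1 selection achieves below 6.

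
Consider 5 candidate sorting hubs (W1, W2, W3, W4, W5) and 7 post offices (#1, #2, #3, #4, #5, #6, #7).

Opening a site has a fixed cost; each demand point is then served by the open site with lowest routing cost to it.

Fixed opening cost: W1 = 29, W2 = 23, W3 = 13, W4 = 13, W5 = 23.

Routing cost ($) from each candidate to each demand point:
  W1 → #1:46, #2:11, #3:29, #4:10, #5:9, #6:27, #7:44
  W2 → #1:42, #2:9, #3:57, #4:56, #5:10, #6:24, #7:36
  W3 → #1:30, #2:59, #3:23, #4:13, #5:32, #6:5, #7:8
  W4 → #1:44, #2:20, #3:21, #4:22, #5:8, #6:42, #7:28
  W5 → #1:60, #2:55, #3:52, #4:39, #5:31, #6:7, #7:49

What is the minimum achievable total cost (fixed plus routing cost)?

Open {W3, W4}: assign each demand point to its cheapest open site.
  #1→W3 30, #2→W4 20, #3→W4 21, #4→W3 13, #5→W4 8, #6→W3 5, #7→W3 8
  routing cost 105, fixed 26 → total 131.
Compare {W2, W3}: routing cost 98 + fixed 36 = 134.
Compare {W1, W3}: routing cost 96 + fixed 42 = 138.
Compare {W2, W3, W4}: routing cost 94 + fixed 49 = 143.
All other subsets cost ≥ 134. Minimum total cost: 131.

131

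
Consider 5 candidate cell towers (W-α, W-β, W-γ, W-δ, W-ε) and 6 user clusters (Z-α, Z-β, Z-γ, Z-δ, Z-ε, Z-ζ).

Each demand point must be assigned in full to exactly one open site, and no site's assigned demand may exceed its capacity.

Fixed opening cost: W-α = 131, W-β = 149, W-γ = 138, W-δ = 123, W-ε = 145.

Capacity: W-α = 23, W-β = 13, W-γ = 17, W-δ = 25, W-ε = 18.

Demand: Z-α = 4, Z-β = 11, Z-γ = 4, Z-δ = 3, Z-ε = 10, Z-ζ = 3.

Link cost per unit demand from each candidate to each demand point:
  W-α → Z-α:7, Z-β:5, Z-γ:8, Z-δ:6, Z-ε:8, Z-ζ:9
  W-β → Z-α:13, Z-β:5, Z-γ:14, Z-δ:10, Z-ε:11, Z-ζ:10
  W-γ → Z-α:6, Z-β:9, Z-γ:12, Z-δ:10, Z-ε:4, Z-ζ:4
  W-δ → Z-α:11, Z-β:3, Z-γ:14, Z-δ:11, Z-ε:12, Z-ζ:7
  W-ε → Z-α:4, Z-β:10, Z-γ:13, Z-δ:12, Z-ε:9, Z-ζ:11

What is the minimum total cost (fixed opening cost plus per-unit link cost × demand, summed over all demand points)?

Open {W-α, W-γ}; cheapest assignment that respects the capacities:
  W-α (cap 23, load 18): Z-β, Z-γ, Z-δ — cost 11×5 + 4×8 + 3×6 = 105
  W-γ (cap 17, load 17): Z-α, Z-ε, Z-ζ — cost 4×6 + 10×4 + 3×4 = 76
  Shipping 181, fixed 269 → total 450.
  Any other capacity-feasible assignment to {W-α, W-γ} ships for at least 181.
Compare {W-γ, W-δ}: its best feasible assignment gives total 459.
Compare {W-α, W-δ}: its best feasible assignment gives total 466.
Every other set of open sites that can feasibly serve all demand totals ≥ 459 even under its best assignment. Minimum: 450.

450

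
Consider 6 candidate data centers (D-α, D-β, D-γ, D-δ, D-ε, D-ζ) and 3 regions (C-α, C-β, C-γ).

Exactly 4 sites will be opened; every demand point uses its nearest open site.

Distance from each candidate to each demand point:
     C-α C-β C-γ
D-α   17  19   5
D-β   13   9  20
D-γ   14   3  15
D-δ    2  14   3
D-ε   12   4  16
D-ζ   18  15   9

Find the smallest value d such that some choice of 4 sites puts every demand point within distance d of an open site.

Open {D-α, D-β, D-γ, D-δ}.
  Farthest demand point is C-β at distance 3 (to D-γ); all others are ≤ 3.
With {D-α, D-γ, D-δ, D-ε} the worst case is 3.
With {D-α, D-γ, D-δ, D-ζ} the worst case is 3.
No size-4 selection achieves below 3.

3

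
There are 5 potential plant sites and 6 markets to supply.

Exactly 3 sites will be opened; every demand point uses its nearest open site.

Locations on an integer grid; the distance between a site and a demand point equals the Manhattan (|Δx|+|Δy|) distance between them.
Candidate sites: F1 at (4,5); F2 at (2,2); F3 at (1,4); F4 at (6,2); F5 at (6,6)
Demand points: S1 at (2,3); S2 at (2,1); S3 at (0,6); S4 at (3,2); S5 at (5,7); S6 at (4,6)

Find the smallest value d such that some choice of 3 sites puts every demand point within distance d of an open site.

Open {F1, F2, F3}.
  Farthest demand point is S3 at distance 3 (to F3); all others are ≤ 3.
With {F2, F3, F5} the worst case is 3.
With {F1, F3, F4} the worst case is 4.
No size-3 selection achieves below 3.

3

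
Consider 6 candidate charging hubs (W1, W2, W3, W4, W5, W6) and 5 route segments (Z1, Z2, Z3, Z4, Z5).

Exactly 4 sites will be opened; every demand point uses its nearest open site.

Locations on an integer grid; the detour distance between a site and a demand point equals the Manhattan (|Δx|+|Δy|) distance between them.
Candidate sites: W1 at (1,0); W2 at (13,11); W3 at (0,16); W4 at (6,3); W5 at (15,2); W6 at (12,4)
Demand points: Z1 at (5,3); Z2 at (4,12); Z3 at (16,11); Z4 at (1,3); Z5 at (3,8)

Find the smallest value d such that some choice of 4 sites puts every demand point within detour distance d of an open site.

8

Open {W1, W2, W3, W4}.
  Farthest demand point is Z2 at detour distance 8 (to W3); all others are ≤ 8.
With {W2, W3, W4, W5} the worst case is 8.
With {W2, W3, W4, W6} the worst case is 8.
No size-4 selection achieves below 8.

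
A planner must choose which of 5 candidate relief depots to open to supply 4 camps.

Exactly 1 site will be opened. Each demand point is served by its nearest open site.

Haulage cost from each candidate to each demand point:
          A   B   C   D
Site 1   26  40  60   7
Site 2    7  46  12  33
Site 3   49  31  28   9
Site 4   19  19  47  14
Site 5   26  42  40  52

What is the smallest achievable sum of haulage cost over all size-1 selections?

Open {Site 2}.
  A→Site 2 7, B→Site 2 46, C→Site 2 12, D→Site 2 33  ⇒ total 98.
Compare {Site 4}: total 99.
Compare {Site 3}: total 117.
No size-1 selection does better; minimum is 98.

98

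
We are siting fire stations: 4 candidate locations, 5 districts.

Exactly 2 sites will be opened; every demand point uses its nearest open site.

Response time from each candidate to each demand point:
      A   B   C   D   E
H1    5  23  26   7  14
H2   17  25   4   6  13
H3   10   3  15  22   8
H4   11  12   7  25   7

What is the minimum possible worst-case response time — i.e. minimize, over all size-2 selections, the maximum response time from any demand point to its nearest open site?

10

Open {H2, H3}.
  Farthest demand point is A at response time 10 (to H3); all others are ≤ 10.
With {H1, H4} the worst case is 12.
With {H2, H4} the worst case is 12.
No size-2 selection achieves below 10.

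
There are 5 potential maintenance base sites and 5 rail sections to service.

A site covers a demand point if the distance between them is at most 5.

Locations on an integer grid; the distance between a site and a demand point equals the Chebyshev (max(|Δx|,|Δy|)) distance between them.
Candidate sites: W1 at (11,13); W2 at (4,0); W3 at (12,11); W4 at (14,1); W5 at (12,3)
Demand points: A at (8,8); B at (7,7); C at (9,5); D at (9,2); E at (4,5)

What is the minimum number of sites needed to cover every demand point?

2

Coverage sets (demand points within 5 of each site):
  W1: {A}
  W2: {C, D, E}
  W3: {A, B}
  W4: {C, D}
  W5: {A, B, C, D}
No single site covers all 5 demand points.
But {W2, W3} covers everything, so the minimum is 2.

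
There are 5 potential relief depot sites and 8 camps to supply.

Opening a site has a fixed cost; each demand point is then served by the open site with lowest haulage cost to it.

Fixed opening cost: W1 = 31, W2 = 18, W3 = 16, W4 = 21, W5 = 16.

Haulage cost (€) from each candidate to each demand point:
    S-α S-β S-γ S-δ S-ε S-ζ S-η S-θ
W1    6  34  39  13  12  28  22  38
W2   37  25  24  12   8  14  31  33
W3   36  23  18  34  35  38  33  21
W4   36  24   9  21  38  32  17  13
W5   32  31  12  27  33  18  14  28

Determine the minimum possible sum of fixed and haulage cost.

Open {W2, W4}: assign each demand point to its cheapest open site.
  S-α→W4 36, S-β→W4 24, S-γ→W4 9, S-δ→W2 12, S-ε→W2 8, S-ζ→W2 14, S-η→W4 17, S-θ→W4 13
  haulage cost 133, fixed 39 → total 172.
Compare {W1, W2, W4}: haulage cost 103 + fixed 70 = 173.
Compare {W1, W4}: haulage cost 122 + fixed 52 = 174.
Compare {W1, W4, W5}: haulage cost 109 + fixed 68 = 177.
All other subsets cost ≥ 173. Minimum total cost: 172.

172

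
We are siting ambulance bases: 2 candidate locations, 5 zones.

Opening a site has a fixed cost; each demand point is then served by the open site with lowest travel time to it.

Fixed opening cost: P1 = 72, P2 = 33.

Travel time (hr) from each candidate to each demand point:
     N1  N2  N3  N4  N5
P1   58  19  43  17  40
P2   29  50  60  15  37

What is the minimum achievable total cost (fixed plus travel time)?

Open {P2}: assign each demand point to its cheapest open site.
  N1→P2 29, N2→P2 50, N3→P2 60, N4→P2 15, N5→P2 37
  travel time 191, fixed 33 → total 224.
Compare {P1, P2}: travel time 143 + fixed 105 = 248.
Compare {P1}: travel time 177 + fixed 72 = 249.

224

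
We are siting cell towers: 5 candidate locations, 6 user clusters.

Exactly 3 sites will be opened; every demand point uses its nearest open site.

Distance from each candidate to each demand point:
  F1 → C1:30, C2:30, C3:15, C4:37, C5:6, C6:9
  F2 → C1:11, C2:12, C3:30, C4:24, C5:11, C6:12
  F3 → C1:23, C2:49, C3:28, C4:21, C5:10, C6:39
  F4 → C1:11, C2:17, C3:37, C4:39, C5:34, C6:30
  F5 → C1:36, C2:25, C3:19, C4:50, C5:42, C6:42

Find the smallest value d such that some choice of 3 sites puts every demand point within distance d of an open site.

21

Open {F1, F2, F3}.
  Farthest demand point is C4 at distance 21 (to F3); all others are ≤ 21.
With {F1, F3, F4} the worst case is 21.
With {F2, F3, F5} the worst case is 21.
No size-3 selection achieves below 21.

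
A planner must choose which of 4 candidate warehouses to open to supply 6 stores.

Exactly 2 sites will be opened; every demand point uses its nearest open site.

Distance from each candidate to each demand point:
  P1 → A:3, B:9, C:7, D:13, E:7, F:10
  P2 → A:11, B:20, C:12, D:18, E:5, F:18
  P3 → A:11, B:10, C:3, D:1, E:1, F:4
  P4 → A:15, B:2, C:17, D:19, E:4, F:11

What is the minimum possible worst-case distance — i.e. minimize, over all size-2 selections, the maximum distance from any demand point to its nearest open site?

Open {P1, P3}.
  Farthest demand point is B at distance 9 (to P1); all others are ≤ 9.
With {P2, P3} the worst case is 11.
With {P3, P4} the worst case is 11.
No size-2 selection achieves below 9.

9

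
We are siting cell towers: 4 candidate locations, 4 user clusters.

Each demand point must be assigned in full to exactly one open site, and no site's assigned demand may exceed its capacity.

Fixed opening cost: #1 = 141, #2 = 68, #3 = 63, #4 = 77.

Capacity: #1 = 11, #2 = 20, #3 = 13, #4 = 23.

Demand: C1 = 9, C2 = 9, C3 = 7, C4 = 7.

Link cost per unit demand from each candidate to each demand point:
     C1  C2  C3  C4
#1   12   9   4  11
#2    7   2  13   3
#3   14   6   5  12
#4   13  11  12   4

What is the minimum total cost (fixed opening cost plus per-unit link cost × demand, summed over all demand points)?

338

Open {#2, #4}; cheapest assignment that respects the capacities:
  #2 (cap 20, load 18): C1, C2 — cost 9×7 + 9×2 = 81
  #4 (cap 23, load 14): C3, C4 — cost 7×12 + 7×4 = 112
  Shipping 193, fixed 145 → total 338.
  Any other capacity-feasible assignment to {#2, #4} ships for at least 193.
Compare {#2, #3, #4}: its best feasible assignment gives total 352.
Compare {#3, #4}: its best feasible assignment gives total 423.
Every other set of open sites that can feasibly serve all demand totals ≥ 352 even under its best assignment. Minimum: 338.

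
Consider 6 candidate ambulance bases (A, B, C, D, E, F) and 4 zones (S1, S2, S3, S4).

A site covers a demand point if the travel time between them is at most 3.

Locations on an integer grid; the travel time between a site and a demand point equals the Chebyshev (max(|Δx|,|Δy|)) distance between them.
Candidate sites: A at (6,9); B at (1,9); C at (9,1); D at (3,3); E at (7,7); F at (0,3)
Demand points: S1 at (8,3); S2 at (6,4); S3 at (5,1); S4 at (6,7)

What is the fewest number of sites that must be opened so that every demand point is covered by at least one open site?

3

Coverage sets (demand points within 3 of each site):
  A: {S4}
  B: {}
  C: {S1, S2}
  D: {S2, S3}
  E: {S2, S4}
  F: {}
No 2 sites suffice: every size-2 union leaves at least one demand point uncovered.
But {A, C, D} covers everything, so the minimum is 3.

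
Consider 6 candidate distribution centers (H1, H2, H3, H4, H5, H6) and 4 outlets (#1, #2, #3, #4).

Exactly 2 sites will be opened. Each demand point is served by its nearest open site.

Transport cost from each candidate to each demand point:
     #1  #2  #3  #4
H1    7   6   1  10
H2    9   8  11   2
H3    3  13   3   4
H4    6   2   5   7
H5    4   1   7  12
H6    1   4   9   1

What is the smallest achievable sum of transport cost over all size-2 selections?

Open {H1, H6}.
  #1→H6 1, #2→H6 4, #3→H1 1, #4→H6 1  ⇒ total 7.
Compare {H3, H6}: total 9.
Compare {H4, H6}: total 9.
No size-2 selection does better; minimum is 7.

7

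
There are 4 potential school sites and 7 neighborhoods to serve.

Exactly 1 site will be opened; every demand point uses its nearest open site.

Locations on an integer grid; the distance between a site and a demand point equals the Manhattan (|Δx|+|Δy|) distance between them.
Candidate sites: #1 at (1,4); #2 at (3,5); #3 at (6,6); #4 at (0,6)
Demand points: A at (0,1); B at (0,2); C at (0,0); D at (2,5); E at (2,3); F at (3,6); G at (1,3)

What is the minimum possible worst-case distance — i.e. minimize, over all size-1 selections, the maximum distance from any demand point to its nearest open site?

Open {#1}.
  Farthest demand point is C at distance 5 (to #1); all others are ≤ 5.
With {#4} the worst case is 6.
With {#2} the worst case is 8.
No size-1 selection achieves below 5.

5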